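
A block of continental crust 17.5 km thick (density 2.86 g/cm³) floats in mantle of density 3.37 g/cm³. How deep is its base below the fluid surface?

14.9 km

Draft d = t ρ_obj/ρ_fluid = 17.5 km × 2.86/3.37 = 14.9 km.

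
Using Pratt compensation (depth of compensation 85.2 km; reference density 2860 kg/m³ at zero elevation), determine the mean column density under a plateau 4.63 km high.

Pratt balance: ρ_ref D = ρ (D + h).
ρ = ρ_ref D/(D + h) = 2860 × 85.2 km/(85.2 km + 4.63 km) = 2710 kg/m³.

2710 kg/m³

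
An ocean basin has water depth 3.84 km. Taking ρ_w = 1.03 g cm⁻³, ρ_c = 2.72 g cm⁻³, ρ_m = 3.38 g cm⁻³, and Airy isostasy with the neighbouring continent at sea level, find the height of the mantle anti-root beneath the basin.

Equating mass per unit area of the two columns: replacing crust with seawater at the top is compensated by replacing crust with mantle at the base: d (ρ_c − ρ_w) = a (ρ_m − ρ_c).
a = d (ρ_c − ρ_w)/(ρ_m − ρ_c) = 3.84 km × 1.69/0.66 = 9.83 km.

9.83 km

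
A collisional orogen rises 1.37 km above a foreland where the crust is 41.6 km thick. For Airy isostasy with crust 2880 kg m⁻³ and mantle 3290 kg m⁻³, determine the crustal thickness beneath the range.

Root depth r = h ρ_c / (ρ_m − ρ_c) = 1.37 km × 2880 / 410 = 9.623 km.
Total thickness = T + h + r = 41.6 km + 1.37 km + 9.623 km = 52.6 km.

52.6 km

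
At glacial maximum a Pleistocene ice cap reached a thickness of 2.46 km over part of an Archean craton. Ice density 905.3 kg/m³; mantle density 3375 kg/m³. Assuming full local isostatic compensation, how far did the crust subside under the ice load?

0.66 km

Equating mass per unit area of the two columns: the ice load ρ_ice t is balanced by mantle displaced below, ρ_m s.
s = t ρ_ice / ρ_m = 2.46 km × 905.3/3375 = 0.66 km.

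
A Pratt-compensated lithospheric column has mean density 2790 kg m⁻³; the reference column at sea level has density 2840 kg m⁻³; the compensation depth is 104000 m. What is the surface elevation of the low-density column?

ρ_ref D = ρ (D + h) → h = D (ρ_ref − ρ)/ρ.
h = 104000 m × (2840 − 2790)/2790 = 1860 m.

1860 m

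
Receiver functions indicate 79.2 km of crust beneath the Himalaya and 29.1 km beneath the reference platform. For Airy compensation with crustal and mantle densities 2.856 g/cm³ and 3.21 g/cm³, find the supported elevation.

Excess crust Δ = 79.2 km − 29.1 km = 50.1 km, split between elevation h and root r with h + r = Δ.
Airy balance ρ_c h = (ρ_m − ρ_c) r gives r = h ρ_c/(ρ_m − ρ_c), so h (1 + ρ_c/(ρ_m − ρ_c)) = Δ, i.e. h = Δ (ρ_m − ρ_c)/ρ_m.
h = 50.1 km × 0.354/3.21 = 5.53 km.

5.53 km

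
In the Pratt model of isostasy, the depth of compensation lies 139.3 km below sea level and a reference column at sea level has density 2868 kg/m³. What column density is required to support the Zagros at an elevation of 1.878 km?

2830 kg/m³

Pratt balance: ρ_ref D = ρ (D + h).
ρ = ρ_ref D/(D + h) = 2868 × 139.3 km/(139.3 km + 1.878 km) = 2830 kg/m³.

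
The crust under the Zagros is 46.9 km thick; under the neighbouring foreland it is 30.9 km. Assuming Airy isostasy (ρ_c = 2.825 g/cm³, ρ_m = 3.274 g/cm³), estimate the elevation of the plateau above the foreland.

Excess crust Δ = 46.9 km − 30.9 km = 16 km, split between elevation h and root r with h + r = Δ.
Airy balance ρ_c h = (ρ_m − ρ_c) r gives r = h ρ_c/(ρ_m − ρ_c), so h (1 + ρ_c/(ρ_m − ρ_c)) = Δ, i.e. h = Δ (ρ_m − ρ_c)/ρ_m.
h = 16 km × 0.449/3.274 = 2.19 km.

2.19 km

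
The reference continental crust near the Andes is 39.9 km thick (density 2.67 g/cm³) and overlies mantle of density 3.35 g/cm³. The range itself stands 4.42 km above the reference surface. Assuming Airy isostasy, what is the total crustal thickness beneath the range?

Root depth r = h ρ_c / (ρ_m − ρ_c) = 4.42 km × 2.67 / 0.68 = 17.36 km.
Total thickness = T + h + r = 39.9 km + 4.42 km + 17.36 km = 61.7 km.

61.7 km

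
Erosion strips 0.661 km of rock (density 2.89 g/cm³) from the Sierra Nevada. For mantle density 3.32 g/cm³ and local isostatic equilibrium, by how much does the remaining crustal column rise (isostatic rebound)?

Unloading: uplift u = e ρ_c/ρ_m = 0.661 km × 2.89/3.32 = 0.575 km.

0.575 km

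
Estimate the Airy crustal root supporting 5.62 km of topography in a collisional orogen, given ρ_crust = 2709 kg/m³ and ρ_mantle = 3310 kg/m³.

By Archimedes' principle applied to the lithosphere: the weight of the topography is balanced by the buoyancy of the root, ρ_c h = (ρ_m − ρ_c) r.
r = h · ρ_c / (ρ_m − ρ_c) = 5.62 km × 2709 / (3310 − 2709) = 25.3 km.

25.3 km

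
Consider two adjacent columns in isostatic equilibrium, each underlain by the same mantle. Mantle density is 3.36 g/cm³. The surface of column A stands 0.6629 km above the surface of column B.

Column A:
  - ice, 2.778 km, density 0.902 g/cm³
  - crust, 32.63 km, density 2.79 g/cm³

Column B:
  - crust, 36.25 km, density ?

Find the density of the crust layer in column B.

2.72 g/cm³

Take the compensation level at the base of the deeper column (depth z_c below the surface of column A) and equate Σ ρ_i t_i down to z_c; mantle fills any gap and the z_c terms cancel.
Column A: 2.778×0.902 + 32.63×2.79 + (z_c − 35.408)×3.36
Column B: 0.6629×0 + 36.25×ρ + (z_c − 0.6629 − 36.25)×3.36
The z_c×3.36 term appears on both sides and cancels. Collect the known terms of each column as K = Σ(ρt)_known − 3.36 × (depth of known layers): K_A = 93.543456 − 3.36×35.408 = −25.427424; K_B = 0 − 3.36×(0.6629 + 36.25) = −124.027344.
Balance: K_A = K_B + 36.25×ρ, so ρ = (K_A − K_B)/36.25 = 98.5999/36.25 = 2.72 g/cm³.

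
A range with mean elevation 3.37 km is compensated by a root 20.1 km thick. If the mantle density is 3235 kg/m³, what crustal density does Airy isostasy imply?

2770 kg/m³

ρ_c h = (ρ_m − ρ_c) r → ρ_c (h + r) = ρ_m r → ρ_c = ρ_m r / (h + r).
ρ_c = 3235 × 20.1 km / (3.37 km + 20.1 km) = 2770 kg/m³.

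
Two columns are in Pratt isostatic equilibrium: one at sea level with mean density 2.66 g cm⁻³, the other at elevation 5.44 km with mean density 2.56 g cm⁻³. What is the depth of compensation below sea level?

139 km

ρ_ref D = ρ (D + h) → D (ρ_ref − ρ) = ρ h.
D = ρ h/(ρ_ref − ρ) = 2.56 × 5.44 km/(2.66 − 2.56) = 139 km.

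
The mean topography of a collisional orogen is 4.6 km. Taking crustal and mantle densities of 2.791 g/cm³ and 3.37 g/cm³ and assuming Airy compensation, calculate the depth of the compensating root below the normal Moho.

22.2 km

By Archimedes' principle applied to the lithosphere: the weight of the topography is balanced by the buoyancy of the root, ρ_c h = (ρ_m − ρ_c) r.
r = h · ρ_c / (ρ_m − ρ_c) = 4.6 km × 2.791 / (3.37 − 2.791) = 22.2 km.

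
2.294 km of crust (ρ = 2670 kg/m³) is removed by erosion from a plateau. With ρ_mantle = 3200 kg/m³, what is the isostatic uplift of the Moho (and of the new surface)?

1.91 km

Unloading: uplift u = e ρ_c/ρ_m = 2.294 km × 2670/3200 = 1.91 km.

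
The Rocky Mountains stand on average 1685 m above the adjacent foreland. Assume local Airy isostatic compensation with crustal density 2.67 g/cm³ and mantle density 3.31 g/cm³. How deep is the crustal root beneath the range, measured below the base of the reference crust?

7030 m

In Airy isostatic equilibrium: the weight of the topography is balanced by the buoyancy of the root, ρ_c h = (ρ_m − ρ_c) r.
r = h · ρ_c / (ρ_m − ρ_c) = 1685 m × 2.67 / (3.31 − 2.67) = 7030 m.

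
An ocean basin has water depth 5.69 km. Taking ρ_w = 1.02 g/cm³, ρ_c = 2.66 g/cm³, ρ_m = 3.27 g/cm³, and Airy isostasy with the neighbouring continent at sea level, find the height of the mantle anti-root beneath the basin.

By Archimedes' principle applied to the lithosphere: replacing crust with seawater at the top is compensated by replacing crust with mantle at the base: d (ρ_c − ρ_w) = a (ρ_m − ρ_c).
a = d (ρ_c − ρ_w)/(ρ_m − ρ_c) = 5.69 km × 1.64/0.61 = 15.3 km.

15.3 km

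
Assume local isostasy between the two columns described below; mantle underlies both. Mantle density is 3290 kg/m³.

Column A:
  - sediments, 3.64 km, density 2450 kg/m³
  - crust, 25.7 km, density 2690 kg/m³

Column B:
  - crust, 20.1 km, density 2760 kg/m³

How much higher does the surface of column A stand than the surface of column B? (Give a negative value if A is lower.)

2.38 km

For any compensation level in the mantle, the mantle terms cancel and isostasy reduces to e = (Σt_A − Σt_B) − (Σ(ρt)_A − Σ(ρt)_B) / ρ_m.
Σt_A = 29.34 km; Σt_B = 20.1 km; Σ(ρt)_A = 78051; Σ(ρt)_B = 55476 (in km·kg/m³).
e = (29.34 − 20.1) − (78051 − 55476) / 3290 = 2.38 km.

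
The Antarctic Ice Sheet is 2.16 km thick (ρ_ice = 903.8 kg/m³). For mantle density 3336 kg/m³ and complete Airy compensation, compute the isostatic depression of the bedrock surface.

By Archimedes' principle applied to the lithosphere: the ice load ρ_ice t is balanced by mantle displaced below, ρ_m s.
s = t ρ_ice / ρ_m = 2.16 km × 903.8/3336 = 0.585 km.

0.585 km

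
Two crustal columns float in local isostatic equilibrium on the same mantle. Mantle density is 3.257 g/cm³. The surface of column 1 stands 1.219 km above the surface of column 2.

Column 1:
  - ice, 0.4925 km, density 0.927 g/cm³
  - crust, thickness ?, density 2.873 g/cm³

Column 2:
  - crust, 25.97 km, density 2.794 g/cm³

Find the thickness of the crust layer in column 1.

Take the compensation level at the base of the deeper column (depth z_c below the surface of column 1) and equate Σ ρ_i t_i down to z_c; mantle fills any gap and the z_c terms cancel.
Column 1: 0.4925×0.927 + x×2.873 + (z_c − 0.4925 − x)×3.257
Column 2: 1.219×0 + 25.97×2.794 + (z_c − 1.219 − 25.97)×3.257
The z_c×3.257 term appears on both sides and cancels. Collect the known terms of each column as K = Σ(ρt)_known − 3.257 × (depth of known layers): K_1 = 0.4565475 − 3.257×0.4925 = −1.147525; K_2 = 72.56018 − 3.257×(1.219 + 25.97) = −15.994393.
Balance: K_1 − x×(3.257 − 2.873) = K_2, so x = (K_1 − K_2)/(3.257 − 2.873) = 14.8469/0.384 = 38.7 km.

38.7 km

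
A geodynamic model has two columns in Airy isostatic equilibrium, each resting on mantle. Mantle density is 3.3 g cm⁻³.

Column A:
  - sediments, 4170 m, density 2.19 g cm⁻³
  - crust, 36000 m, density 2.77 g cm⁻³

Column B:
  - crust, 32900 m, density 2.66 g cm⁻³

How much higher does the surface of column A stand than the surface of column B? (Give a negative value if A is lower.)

For any compensation level in the mantle, the mantle terms cancel and isostasy reduces to e = (Σt_A − Σt_B) − (Σ(ρt)_A − Σ(ρt)_B) / ρ_m.
Σt_A = 40170 m; Σt_B = 32900 m; Σ(ρt)_A = 108852.3; Σ(ρt)_B = 87514 (in m·g cm⁻³).
e = (40170 − 32900) − (108852.3 − 87514) / 3.3 = 804 m.

804 m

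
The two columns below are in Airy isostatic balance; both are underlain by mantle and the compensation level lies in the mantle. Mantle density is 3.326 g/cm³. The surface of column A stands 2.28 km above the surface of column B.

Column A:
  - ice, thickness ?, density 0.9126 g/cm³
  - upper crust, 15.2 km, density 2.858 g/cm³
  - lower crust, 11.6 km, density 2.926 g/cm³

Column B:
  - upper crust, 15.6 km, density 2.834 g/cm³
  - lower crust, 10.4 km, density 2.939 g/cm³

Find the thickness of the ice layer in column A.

3.12 km

Take the compensation level at the base of the deeper column (depth z_c below the surface of column A) and equate Σ ρ_i t_i down to z_c; mantle fills any gap and the z_c terms cancel.
Column A: x×0.9126 + 15.2×2.858 + 11.6×2.926 + (z_c − 26.8 − x)×3.326
Column B: 2.28×0 + 15.6×2.834 + 10.4×2.939 + (z_c − 2.28 − 26)×3.326
The z_c×3.326 term appears on both sides and cancels. Collect the known terms of each column as K = Σ(ρt)_known − 3.326 × (depth of known layers): K_A = 77.3832 − 3.326×26.8 = −11.7536; K_B = 74.776 − 3.326×(2.28 + 26) = −19.28328.
Balance: K_A − x×(3.326 − 0.9126) = K_B, so x = (K_A − K_B)/(3.326 − 0.9126) = 7.52968/2.4134 = 3.12 km.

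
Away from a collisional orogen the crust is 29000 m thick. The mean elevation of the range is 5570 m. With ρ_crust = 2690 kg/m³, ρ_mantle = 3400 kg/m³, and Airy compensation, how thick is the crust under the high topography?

55700 m

Root depth r = h ρ_c / (ρ_m − ρ_c) = 5570 m × 2690 / 710 = 21100 m.
Total thickness = T + h + r = 29000 m + 5570 m + 21100 m = 55700 m.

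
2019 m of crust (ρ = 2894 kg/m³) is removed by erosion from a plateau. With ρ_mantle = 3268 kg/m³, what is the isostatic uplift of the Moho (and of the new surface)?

1790 m

Unloading: uplift u = e ρ_c/ρ_m = 2019 m × 2894/3268 = 1790 m.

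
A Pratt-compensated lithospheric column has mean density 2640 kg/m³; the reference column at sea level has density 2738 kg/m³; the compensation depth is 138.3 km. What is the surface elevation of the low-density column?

ρ_ref D = ρ (D + h) → h = D (ρ_ref − ρ)/ρ.
h = 138.3 km × (2738 − 2640)/2640 = 5.13 km.

5.13 km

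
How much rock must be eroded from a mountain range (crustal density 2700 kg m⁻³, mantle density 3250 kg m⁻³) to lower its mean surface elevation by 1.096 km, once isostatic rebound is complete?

Net drop Δ = e − u = e − e ρ_c/ρ_m = e (ρ_m − ρ_c)/ρ_m.
e = Δ ρ_m/(ρ_m − ρ_c) = 1.096 km × 3250/550 = 6.48 km.

6.48 km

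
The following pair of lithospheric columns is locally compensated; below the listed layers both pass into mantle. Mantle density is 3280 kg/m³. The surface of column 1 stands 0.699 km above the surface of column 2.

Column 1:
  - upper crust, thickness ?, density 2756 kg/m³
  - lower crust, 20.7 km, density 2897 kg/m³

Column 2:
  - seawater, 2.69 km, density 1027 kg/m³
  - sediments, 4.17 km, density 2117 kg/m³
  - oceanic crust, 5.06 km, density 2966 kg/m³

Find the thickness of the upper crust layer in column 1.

13.1 km

Take the compensation level at the base of the deeper column (depth z_c below the surface of column 1) and equate Σ ρ_i t_i down to z_c; mantle fills any gap and the z_c terms cancel.
Column 1: x×2756 + 20.7×2897 + (z_c − 20.7 − x)×3280
Column 2: 0.699×0 + 2.69×1027 + 4.17×2117 + 5.06×2966 + (z_c − 0.699 − 11.92)×3280
The z_c×3280 term appears on both sides and cancels. Collect the known terms of each column as K = Σ(ρt)_known − 3280 × (depth of known layers): K_1 = 59967.9 − 3280×20.7 = −7928.1; K_2 = 26598.48 − 3280×(0.699 + 11.92) = −14791.84.
Balance: K_1 − x×(3280 − 2756) = K_2, so x = (K_1 − K_2)/(3280 − 2756) = 6863.74/524 = 13.1 km.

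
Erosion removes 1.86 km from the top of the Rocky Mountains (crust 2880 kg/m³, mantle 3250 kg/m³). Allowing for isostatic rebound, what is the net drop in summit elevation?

0.212 km

Rebound u = e ρ_c/ρ_m = 1.86 km × 2880/3250 = 1.648 km.
Net surface drop = e − u = 1.86 km − 1.648 km = e (ρ_m − ρ_c)/ρ_m = 0.212 km.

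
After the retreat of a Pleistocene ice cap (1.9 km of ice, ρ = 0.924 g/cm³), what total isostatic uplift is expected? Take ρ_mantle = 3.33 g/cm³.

Removing the load lets mantle flow back in; uplift u satisfies ρ_ice t = ρ_m u.
u = t ρ_ice/ρ_m = 1.9 km × 0.924/3.33 = 0.527 km.

0.527 km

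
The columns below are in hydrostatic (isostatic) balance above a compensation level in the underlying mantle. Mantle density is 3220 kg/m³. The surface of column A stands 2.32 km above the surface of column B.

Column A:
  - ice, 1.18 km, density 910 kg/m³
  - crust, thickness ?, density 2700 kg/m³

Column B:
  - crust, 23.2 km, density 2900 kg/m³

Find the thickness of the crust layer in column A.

Take the compensation level at the base of the deeper column (depth z_c below the surface of column A) and equate Σ ρ_i t_i down to z_c; mantle fills any gap and the z_c terms cancel.
Column A: 1.18×910 + x×2700 + (z_c − 1.18 − x)×3220
Column B: 2.32×0 + 23.2×2900 + (z_c − 2.32 − 23.2)×3220
The z_c×3220 term appears on both sides and cancels. Collect the known terms of each column as K = Σ(ρt)_known − 3220 × (depth of known layers): K_A = 1073.8 − 3220×1.18 = −2725.8; K_B = 67280 − 3220×(2.32 + 23.2) = −14894.4.
Balance: K_A − x×(3220 − 2700) = K_B, so x = (K_A − K_B)/(3220 − 2700) = 12168.6/520 = 23.4 km.

23.4 km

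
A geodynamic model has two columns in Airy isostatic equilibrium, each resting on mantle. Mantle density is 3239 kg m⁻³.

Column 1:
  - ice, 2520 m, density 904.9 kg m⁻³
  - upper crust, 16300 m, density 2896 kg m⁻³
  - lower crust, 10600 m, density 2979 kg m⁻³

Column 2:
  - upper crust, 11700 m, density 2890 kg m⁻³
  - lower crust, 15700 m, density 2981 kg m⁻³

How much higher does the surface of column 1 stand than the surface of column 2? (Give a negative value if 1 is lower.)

For any compensation level in the mantle, the mantle terms cancel and isostasy reduces to e = (Σt_1 − Σt_2) − (Σ(ρt)_1 − Σ(ρt)_2) / ρ_m.
Σt_1 = 29420 m; Σt_2 = 27400 m; Σ(ρt)_1 = 81062548; Σ(ρt)_2 = 80614700 (in m·kg m⁻³).
e = (29420 − 27400) − (81062548 − 80614700) / 3239 = 1880 m.

1880 m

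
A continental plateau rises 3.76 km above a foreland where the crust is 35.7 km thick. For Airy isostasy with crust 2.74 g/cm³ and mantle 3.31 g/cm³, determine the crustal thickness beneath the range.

Root depth r = h ρ_c / (ρ_m − ρ_c) = 3.76 km × 2.74 / 0.57 = 18.07 km.
Total thickness = T + h + r = 35.7 km + 3.76 km + 18.07 km = 57.5 km.

57.5 km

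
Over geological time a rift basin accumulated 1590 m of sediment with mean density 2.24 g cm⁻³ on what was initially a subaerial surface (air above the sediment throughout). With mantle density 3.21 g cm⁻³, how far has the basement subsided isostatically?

Subaerial load: s = t ρ_sed / ρ_m = 1590 m × 2.24/3.21 = 1110 m.

1110 m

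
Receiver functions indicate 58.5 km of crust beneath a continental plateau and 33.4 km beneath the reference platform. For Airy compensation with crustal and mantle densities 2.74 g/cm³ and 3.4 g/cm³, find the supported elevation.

Excess crust Δ = 58.5 km − 33.4 km = 25.1 km, split between elevation h and root r with h + r = Δ.
Airy balance ρ_c h = (ρ_m − ρ_c) r gives r = h ρ_c/(ρ_m − ρ_c), so h (1 + ρ_c/(ρ_m − ρ_c)) = Δ, i.e. h = Δ (ρ_m − ρ_c)/ρ_m.
h = 25.1 km × 0.66/3.4 = 4.87 km.

4.87 km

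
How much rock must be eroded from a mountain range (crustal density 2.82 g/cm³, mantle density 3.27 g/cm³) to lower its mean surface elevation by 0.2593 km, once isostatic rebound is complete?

1.88 km

Net drop Δ = e − u = e − e ρ_c/ρ_m = e (ρ_m − ρ_c)/ρ_m.
e = Δ ρ_m/(ρ_m − ρ_c) = 0.2593 km × 3.27/0.45 = 1.88 km.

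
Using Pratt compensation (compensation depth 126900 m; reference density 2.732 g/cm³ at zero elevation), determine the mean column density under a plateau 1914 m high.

Pratt balance: ρ_ref D = ρ (D + h).
ρ = ρ_ref D/(D + h) = 2.732 × 126900 m/(126900 m + 1914 m) = 2.69 g/cm³.

2.69 g/cm³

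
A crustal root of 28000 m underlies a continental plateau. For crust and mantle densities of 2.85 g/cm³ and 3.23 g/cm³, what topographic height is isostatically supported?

3730 m

Isostatic balance requires: ρ_c h = (ρ_m − ρ_c) r.
h = r (ρ_m − ρ_c) / ρ_c = 28000 m × (3.23 − 2.85) / 2.85 = 3730 m.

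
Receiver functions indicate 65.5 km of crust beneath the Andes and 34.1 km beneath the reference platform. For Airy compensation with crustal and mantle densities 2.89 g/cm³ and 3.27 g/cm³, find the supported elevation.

Excess crust Δ = 65.5 km − 34.1 km = 31.4 km, split between elevation h and root r with h + r = Δ.
Airy balance ρ_c h = (ρ_m − ρ_c) r gives r = h ρ_c/(ρ_m − ρ_c), so h (1 + ρ_c/(ρ_m − ρ_c)) = Δ, i.e. h = Δ (ρ_m − ρ_c)/ρ_m.
h = 31.4 km × 0.38/3.27 = 3.65 km.

3.65 km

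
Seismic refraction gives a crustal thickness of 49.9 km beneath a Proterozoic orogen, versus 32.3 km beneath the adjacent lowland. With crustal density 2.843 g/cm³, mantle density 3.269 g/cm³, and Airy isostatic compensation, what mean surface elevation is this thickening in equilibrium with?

Excess crust Δ = 49.9 km − 32.3 km = 17.6 km, split between elevation h and root r with h + r = Δ.
Airy balance ρ_c h = (ρ_m − ρ_c) r gives r = h ρ_c/(ρ_m − ρ_c), so h (1 + ρ_c/(ρ_m − ρ_c)) = Δ, i.e. h = Δ (ρ_m − ρ_c)/ρ_m.
h = 17.6 km × 0.426/3.269 = 2.29 km.

2.29 km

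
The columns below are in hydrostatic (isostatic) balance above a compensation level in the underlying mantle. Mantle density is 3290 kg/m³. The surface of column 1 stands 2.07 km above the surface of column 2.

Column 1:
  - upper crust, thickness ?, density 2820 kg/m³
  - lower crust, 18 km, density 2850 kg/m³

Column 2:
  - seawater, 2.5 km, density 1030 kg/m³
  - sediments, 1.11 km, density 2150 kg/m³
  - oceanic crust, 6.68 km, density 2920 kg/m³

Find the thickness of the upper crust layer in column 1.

17.6 km

Take the compensation level at the base of the deeper column (depth z_c below the surface of column 1) and equate Σ ρ_i t_i down to z_c; mantle fills any gap and the z_c terms cancel.
Column 1: x×2820 + 18×2850 + (z_c − 18 − x)×3290
Column 2: 2.07×0 + 2.5×1030 + 1.11×2150 + 6.68×2920 + (z_c − 2.07 − 10.29)×3290
The z_c×3290 term appears on both sides and cancels. Collect the known terms of each column as K = Σ(ρt)_known − 3290 × (depth of known layers): K_1 = 51300 − 3290×18 = −7920; K_2 = 24467.1 − 3290×(2.07 + 10.29) = −16197.3.
Balance: K_1 − x×(3290 − 2820) = K_2, so x = (K_1 − K_2)/(3290 − 2820) = 8277.3/470 = 17.6 km.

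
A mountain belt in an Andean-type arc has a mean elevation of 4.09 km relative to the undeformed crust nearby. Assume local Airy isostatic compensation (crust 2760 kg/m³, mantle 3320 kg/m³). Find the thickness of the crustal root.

Isostatic balance requires: the weight of the topography is balanced by the buoyancy of the root, ρ_c h = (ρ_m − ρ_c) r.
r = h · ρ_c / (ρ_m − ρ_c) = 4.09 km × 2760 / (3320 − 2760) = 20.2 km.

20.2 km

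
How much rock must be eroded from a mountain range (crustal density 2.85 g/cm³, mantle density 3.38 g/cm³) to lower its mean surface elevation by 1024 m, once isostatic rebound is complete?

Net drop Δ = e − u = e − e ρ_c/ρ_m = e (ρ_m − ρ_c)/ρ_m.
e = Δ ρ_m/(ρ_m − ρ_c) = 1024 m × 3.38/0.53 = 6530 m.

6530 m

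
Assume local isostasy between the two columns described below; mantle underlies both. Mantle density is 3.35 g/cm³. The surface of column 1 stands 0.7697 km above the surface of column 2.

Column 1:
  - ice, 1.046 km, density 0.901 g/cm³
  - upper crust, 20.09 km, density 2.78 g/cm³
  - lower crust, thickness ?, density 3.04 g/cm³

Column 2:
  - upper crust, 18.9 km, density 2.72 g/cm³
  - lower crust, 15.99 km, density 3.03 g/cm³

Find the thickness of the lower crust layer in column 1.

Take the compensation level at the base of the deeper column (depth z_c below the surface of column 1) and equate Σ ρ_i t_i down to z_c; mantle fills any gap and the z_c terms cancel.
Column 1: 1.046×0.901 + 20.09×2.78 + x×3.04 + (z_c − 21.136 − x)×3.35
Column 2: 0.7697×0 + 18.9×2.72 + 15.99×3.03 + (z_c − 0.7697 − 34.89)×3.35
The z_c×3.35 term appears on both sides and cancels. Collect the known terms of each column as K = Σ(ρt)_known − 3.35 × (depth of known layers): K_1 = 56.792646 − 3.35×21.136 = −14.012954; K_2 = 99.8577 − 3.35×(0.7697 + 34.89) = −19.602295.
Balance: K_1 − x×(3.35 − 3.04) = K_2, so x = (K_1 − K_2)/(3.35 − 3.04) = 5.58934/0.31 = 18 km.

18 km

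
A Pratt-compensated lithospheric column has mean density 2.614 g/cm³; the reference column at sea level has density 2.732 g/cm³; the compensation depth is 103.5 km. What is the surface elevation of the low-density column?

4.67 km

ρ_ref D = ρ (D + h) → h = D (ρ_ref − ρ)/ρ.
h = 103.5 km × (2.732 − 2.614)/2.614 = 4.67 km.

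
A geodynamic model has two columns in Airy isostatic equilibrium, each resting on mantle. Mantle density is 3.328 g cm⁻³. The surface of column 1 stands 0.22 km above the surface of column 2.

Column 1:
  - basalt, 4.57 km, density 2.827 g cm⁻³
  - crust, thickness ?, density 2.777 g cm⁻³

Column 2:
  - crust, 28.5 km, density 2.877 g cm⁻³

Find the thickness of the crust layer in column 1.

20.5 km

Take the compensation level at the base of the deeper column (depth z_c below the surface of column 1) and equate Σ ρ_i t_i down to z_c; mantle fills any gap and the z_c terms cancel.
Column 1: 4.57×2.827 + x×2.777 + (z_c − 4.57 − x)×3.328
Column 2: 0.22×0 + 28.5×2.877 + (z_c − 0.22 − 28.5)×3.328
The z_c×3.328 term appears on both sides and cancels. Collect the known terms of each column as K = Σ(ρt)_known − 3.328 × (depth of known layers): K_1 = 12.91939 − 3.328×4.57 = −2.28957; K_2 = 81.9945 − 3.328×(0.22 + 28.5) = −13.58566.
Balance: K_1 − x×(3.328 − 2.777) = K_2, so x = (K_1 − K_2)/(3.328 − 2.777) = 11.2961/0.551 = 20.5 km.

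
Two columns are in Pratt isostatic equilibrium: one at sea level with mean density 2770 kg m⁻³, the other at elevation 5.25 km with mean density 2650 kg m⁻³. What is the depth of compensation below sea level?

116 km

ρ_ref D = ρ (D + h) → D (ρ_ref − ρ) = ρ h.
D = ρ h/(ρ_ref − ρ) = 2650 × 5.25 km/(2770 − 2650) = 116 km.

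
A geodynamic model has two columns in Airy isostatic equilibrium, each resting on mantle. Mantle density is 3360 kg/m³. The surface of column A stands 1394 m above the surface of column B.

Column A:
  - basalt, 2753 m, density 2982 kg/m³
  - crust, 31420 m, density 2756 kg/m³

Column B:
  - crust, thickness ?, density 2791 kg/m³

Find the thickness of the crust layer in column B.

26900 m

Take the compensation level at the base of the deeper column (depth z_c below the surface of column A) and equate Σ ρ_i t_i down to z_c; mantle fills any gap and the z_c terms cancel.
Column A: 2753×2982 + 31420×2756 + (z_c − 34173)×3360
Column B: 1394×0 + x×2791 + (z_c − 1394 − 0 − x)×3360
The z_c×3360 term appears on both sides and cancels. Collect the known terms of each column as K = Σ(ρt)_known − 3360 × (depth of known layers): K_A = 94802966 − 3360×34173 = −20018314; K_B = 0 − 3360×(1394 + 0) = −4683840.
Balance: K_A = K_B − x×(3360 − 2791), so x = (K_B − K_A)/(3360 − 2791) = 15334500/569 = 26900 m.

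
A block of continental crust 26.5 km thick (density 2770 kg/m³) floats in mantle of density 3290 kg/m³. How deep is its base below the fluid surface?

22.3 km

Draft d = t ρ_obj/ρ_fluid = 26.5 km × 2770/3290 = 22.3 km.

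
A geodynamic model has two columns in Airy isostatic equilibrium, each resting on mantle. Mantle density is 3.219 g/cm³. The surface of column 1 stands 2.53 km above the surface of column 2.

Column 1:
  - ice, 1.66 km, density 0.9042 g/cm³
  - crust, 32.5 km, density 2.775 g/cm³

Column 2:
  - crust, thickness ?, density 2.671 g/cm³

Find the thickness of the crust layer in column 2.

18.5 km

Take the compensation level at the base of the deeper column (depth z_c below the surface of column 1) and equate Σ ρ_i t_i down to z_c; mantle fills any gap and the z_c terms cancel.
Column 1: 1.66×0.9042 + 32.5×2.775 + (z_c − 34.16)×3.219
Column 2: 2.53×0 + x×2.671 + (z_c − 2.53 − 0 − x)×3.219
The z_c×3.219 term appears on both sides and cancels. Collect the known terms of each column as K = Σ(ρt)_known − 3.219 × (depth of known layers): K_1 = 91.688472 − 3.219×34.16 = −18.272568; K_2 = 0 − 3.219×(2.53 + 0) = −8.14407.
Balance: K_1 = K_2 − x×(3.219 − 2.671), so x = (K_2 − K_1)/(3.219 − 2.671) = 10.1285/0.548 = 18.5 km.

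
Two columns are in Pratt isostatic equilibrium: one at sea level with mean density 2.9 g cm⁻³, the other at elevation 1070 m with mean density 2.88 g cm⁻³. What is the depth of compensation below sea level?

154000 m

ρ_ref D = ρ (D + h) → D (ρ_ref − ρ) = ρ h.
D = ρ h/(ρ_ref − ρ) = 2.88 × 1070 m/(2.9 − 2.88) = 154000 m.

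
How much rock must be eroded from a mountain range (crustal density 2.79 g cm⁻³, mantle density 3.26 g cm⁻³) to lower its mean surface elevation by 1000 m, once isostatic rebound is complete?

6940 m

Net drop Δ = e − u = e − e ρ_c/ρ_m = e (ρ_m − ρ_c)/ρ_m.
e = Δ ρ_m/(ρ_m − ρ_c) = 1000 m × 3.26/0.47 = 6940 m.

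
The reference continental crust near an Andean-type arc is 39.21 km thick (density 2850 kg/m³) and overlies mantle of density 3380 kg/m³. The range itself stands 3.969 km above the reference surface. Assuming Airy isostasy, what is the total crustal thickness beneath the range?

64.5 km

Root depth r = h ρ_c / (ρ_m − ρ_c) = 3.969 km × 2850 / 530 = 21.34 km.
Total thickness = T + h + r = 39.21 km + 3.969 km + 21.34 km = 64.5 km.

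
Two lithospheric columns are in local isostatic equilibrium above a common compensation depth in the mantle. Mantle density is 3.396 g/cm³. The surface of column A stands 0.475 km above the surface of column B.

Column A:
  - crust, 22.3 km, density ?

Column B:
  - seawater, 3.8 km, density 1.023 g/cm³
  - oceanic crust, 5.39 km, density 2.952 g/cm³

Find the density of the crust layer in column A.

Take the compensation level at the base of the deeper column (depth z_c below the surface of column A) and equate Σ ρ_i t_i down to z_c; mantle fills any gap and the z_c terms cancel.
Column A: 22.3×ρ + (z_c − 22.3)×3.396
Column B: 0.475×0 + 3.8×1.023 + 5.39×2.952 + (z_c − 0.475 − 9.19)×3.396
The z_c×3.396 term appears on both sides and cancels. Collect the known terms of each column as K = Σ(ρt)_known − 3.396 × (depth of known layers): K_A = 0 − 3.396×22.3 = −75.7308; K_B = 19.79868 − 3.396×(0.475 + 9.19) = −13.02366.
Balance: K_A + 22.3×ρ = K_B, so ρ = (K_B − K_A)/22.3 = 62.7071/22.3 = 2.81 g/cm³.

2.81 g/cm³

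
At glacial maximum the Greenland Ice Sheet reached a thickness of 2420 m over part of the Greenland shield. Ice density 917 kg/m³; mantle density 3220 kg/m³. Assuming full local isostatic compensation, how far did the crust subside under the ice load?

689 m

Equating mass per unit area of the two columns: the ice load ρ_ice t is balanced by mantle displaced below, ρ_m s.
s = t ρ_ice / ρ_m = 2420 m × 917/3220 = 689 m.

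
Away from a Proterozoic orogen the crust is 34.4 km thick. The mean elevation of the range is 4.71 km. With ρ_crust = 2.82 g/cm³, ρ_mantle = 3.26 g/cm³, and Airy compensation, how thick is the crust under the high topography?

Root depth r = h ρ_c / (ρ_m − ρ_c) = 4.71 km × 2.82 / 0.44 = 30.19 km.
Total thickness = T + h + r = 34.4 km + 4.71 km + 30.19 km = 69.3 km.

69.3 km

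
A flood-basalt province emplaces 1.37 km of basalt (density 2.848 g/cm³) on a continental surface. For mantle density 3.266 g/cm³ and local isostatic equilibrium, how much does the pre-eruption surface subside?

1.19 km

Subaerial loading: s = t ρ_load / ρ_m.
s = 1.37 km × 2.848/3.266 = 1.19 km.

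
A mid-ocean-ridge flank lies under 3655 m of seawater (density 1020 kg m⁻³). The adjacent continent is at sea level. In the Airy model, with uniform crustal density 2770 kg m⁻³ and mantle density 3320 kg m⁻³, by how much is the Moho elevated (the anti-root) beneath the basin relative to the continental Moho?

For local isostatic compensation: replacing crust with seawater at the top is compensated by replacing crust with mantle at the base: d (ρ_c − ρ_w) = a (ρ_m − ρ_c).
a = d (ρ_c − ρ_w)/(ρ_m − ρ_c) = 3655 m × 1750/550 = 11600 m.

11600 m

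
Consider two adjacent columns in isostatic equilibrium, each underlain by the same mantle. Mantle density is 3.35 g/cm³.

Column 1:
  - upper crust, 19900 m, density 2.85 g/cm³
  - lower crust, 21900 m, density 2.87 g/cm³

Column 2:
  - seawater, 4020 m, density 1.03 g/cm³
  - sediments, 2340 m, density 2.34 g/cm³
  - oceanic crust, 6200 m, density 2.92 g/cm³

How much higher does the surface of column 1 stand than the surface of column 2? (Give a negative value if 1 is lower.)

1820 m

For any compensation level in the mantle, the mantle terms cancel and isostasy reduces to e = (Σt_1 − Σt_2) − (Σ(ρt)_1 − Σ(ρt)_2) / ρ_m.
Σt_1 = 41800 m; Σt_2 = 12560 m; Σ(ρt)_1 = 119568; Σ(ρt)_2 = 27720.2 (in m·g/cm³).
e = (41800 − 12560) − (119568 − 27720.2) / 3.35 = 1820 m.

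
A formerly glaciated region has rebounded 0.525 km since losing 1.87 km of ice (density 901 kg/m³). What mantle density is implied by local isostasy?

3210 kg/m³

ρ_m = ρ_ice t / u = 901 × 1.87 km/0.525 km = 3210 kg/m³.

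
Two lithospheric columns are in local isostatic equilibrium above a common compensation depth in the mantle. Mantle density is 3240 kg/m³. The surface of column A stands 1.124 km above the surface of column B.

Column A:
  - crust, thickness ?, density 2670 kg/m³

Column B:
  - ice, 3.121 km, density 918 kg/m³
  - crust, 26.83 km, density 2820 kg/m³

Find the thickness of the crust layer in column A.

Take the compensation level at the base of the deeper column (depth z_c below the surface of column A) and equate Σ ρ_i t_i down to z_c; mantle fills any gap and the z_c terms cancel.
Column A: x×2670 + (z_c − 0 − x)×3240
Column B: 1.124×0 + 3.121×918 + 26.83×2820 + (z_c − 1.124 − 29.951)×3240
The z_c×3240 term appears on both sides and cancels. Collect the known terms of each column as K = Σ(ρt)_known − 3240 × (depth of known layers): K_A = 0 − 3240×0 = 0; K_B = 78525.678 − 3240×(1.124 + 29.951) = −22157.322.
Balance: K_A − x×(3240 − 2670) = K_B, so x = (K_A − K_B)/(3240 − 2670) = 22157.3/570 = 38.9 km.

38.9 km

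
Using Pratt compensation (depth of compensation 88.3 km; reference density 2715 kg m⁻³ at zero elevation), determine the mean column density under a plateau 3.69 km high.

2610 kg m⁻³

Pratt balance: ρ_ref D = ρ (D + h).
ρ = ρ_ref D/(D + h) = 2715 × 88.3 km/(88.3 km + 3.69 km) = 2610 kg m⁻³.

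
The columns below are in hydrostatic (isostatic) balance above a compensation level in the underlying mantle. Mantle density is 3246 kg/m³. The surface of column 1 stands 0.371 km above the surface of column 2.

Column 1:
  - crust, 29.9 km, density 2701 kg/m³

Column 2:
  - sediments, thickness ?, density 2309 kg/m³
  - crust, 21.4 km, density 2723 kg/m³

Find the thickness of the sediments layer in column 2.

Take the compensation level at the base of the deeper column (depth z_c below the surface of column 1) and equate Σ ρ_i t_i down to z_c; mantle fills any gap and the z_c terms cancel.
Column 1: 29.9×2701 + (z_c − 29.9)×3246
Column 2: 0.371×0 + x×2309 + 21.4×2723 + (z_c − 0.371 − 21.4 − x)×3246
The z_c×3246 term appears on both sides and cancels. Collect the known terms of each column as K = Σ(ρt)_known − 3246 × (depth of known layers): K_1 = 80759.9 − 3246×29.9 = −16295.5; K_2 = 58272.2 − 3246×(0.371 + 21.4) = −12396.466.
Balance: K_1 = K_2 − x×(3246 − 2309), so x = (K_2 − K_1)/(3246 − 2309) = 3899.03/937 = 4.16 km.

4.16 km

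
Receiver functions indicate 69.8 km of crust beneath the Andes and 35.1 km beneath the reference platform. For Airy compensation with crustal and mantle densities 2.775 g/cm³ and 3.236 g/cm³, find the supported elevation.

4.94 km

Excess crust Δ = 69.8 km − 35.1 km = 34.7 km, split between elevation h and root r with h + r = Δ.
Airy balance ρ_c h = (ρ_m − ρ_c) r gives r = h ρ_c/(ρ_m − ρ_c), so h (1 + ρ_c/(ρ_m − ρ_c)) = Δ, i.e. h = Δ (ρ_m − ρ_c)/ρ_m.
h = 34.7 km × 0.461/3.236 = 4.94 km.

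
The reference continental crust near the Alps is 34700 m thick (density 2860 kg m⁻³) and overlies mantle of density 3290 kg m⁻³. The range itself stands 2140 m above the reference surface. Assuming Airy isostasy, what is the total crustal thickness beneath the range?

51100 m

Root depth r = h ρ_c / (ρ_m − ρ_c) = 2140 m × 2860 / 430 = 14230 m.
Total thickness = T + h + r = 34700 m + 2140 m + 14230 m = 51100 m.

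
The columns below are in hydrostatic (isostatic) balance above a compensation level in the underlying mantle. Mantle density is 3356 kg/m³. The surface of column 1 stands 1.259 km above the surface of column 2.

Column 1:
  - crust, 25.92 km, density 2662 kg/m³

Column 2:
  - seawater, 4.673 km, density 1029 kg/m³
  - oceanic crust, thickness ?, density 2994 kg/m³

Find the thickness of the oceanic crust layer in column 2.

Take the compensation level at the base of the deeper column (depth z_c below the surface of column 1) and equate Σ ρ_i t_i down to z_c; mantle fills any gap and the z_c terms cancel.
Column 1: 25.92×2662 + (z_c − 25.92)×3356
Column 2: 1.259×0 + 4.673×1029 + x×2994 + (z_c − 1.259 − 4.673 − x)×3356
The z_c×3356 term appears on both sides and cancels. Collect the known terms of each column as K = Σ(ρt)_known − 3356 × (depth of known layers): K_1 = 68999.04 − 3356×25.92 = −17988.48; K_2 = 4808.517 − 3356×(1.259 + 4.673) = −15099.275.
Balance: K_1 = K_2 − x×(3356 − 2994), so x = (K_2 − K_1)/(3356 − 2994) = 2889.2/362 = 7.98 km.

7.98 km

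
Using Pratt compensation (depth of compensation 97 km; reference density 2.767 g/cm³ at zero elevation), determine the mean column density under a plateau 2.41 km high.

2.7 g/cm³

Pratt balance: ρ_ref D = ρ (D + h).
ρ = ρ_ref D/(D + h) = 2.767 × 97 km/(97 km + 2.41 km) = 2.7 g/cm³.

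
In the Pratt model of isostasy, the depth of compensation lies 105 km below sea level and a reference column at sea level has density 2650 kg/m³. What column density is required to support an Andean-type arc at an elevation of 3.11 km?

2570 kg/m³

Pratt balance: ρ_ref D = ρ (D + h).
ρ = ρ_ref D/(D + h) = 2650 × 105 km/(105 km + 3.11 km) = 2570 kg/m³.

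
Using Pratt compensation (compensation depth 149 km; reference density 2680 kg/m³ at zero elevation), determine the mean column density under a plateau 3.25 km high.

2620 kg/m³

Pratt balance: ρ_ref D = ρ (D + h).
ρ = ρ_ref D/(D + h) = 2680 × 149 km/(149 km + 3.25 km) = 2620 kg/m³.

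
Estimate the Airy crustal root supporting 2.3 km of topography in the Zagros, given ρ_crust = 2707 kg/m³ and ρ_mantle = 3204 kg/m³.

By Archimedes' principle applied to the lithosphere: the weight of the topography is balanced by the buoyancy of the root, ρ_c h = (ρ_m − ρ_c) r.
r = h · ρ_c / (ρ_m − ρ_c) = 2.3 km × 2707 / (3204 − 2707) = 12.5 km.

12.5 km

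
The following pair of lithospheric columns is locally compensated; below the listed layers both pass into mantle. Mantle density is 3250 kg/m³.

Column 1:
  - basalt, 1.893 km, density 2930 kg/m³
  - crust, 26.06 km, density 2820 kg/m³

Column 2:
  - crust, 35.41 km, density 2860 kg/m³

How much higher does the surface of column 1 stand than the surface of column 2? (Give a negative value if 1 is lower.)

For any compensation level in the mantle, the mantle terms cancel and isostasy reduces to e = (Σt_1 − Σt_2) − (Σ(ρt)_1 − Σ(ρt)_2) / ρ_m.
Σt_1 = 27.953 km; Σt_2 = 35.41 km; Σ(ρt)_1 = 79035.69; Σ(ρt)_2 = 101272.6 (in km·kg/m³).
e = (27.953 − 35.41) − (79035.69 − 101272.6) / 3250 = −0.615 km.

−0.615 km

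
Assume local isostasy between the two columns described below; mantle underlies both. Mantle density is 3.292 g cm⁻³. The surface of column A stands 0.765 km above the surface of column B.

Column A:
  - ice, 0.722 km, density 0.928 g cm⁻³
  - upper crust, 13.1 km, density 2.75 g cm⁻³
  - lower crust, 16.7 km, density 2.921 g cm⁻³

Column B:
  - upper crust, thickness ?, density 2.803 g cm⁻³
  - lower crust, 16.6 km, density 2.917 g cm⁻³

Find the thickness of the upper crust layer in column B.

12.8 km

Take the compensation level at the base of the deeper column (depth z_c below the surface of column A) and equate Σ ρ_i t_i down to z_c; mantle fills any gap and the z_c terms cancel.
Column A: 0.722×0.928 + 13.1×2.75 + 16.7×2.921 + (z_c − 30.522)×3.292
Column B: 0.765×0 + x×2.803 + 16.6×2.917 + (z_c − 0.765 − 16.6 − x)×3.292
The z_c×3.292 term appears on both sides and cancels. Collect the known terms of each column as K = Σ(ρt)_known − 3.292 × (depth of known layers): K_A = 85.475716 − 3.292×30.522 = −15.002708; K_B = 48.4222 − 3.292×(0.765 + 16.6) = −8.74338.
Balance: K_A = K_B − x×(3.292 − 2.803), so x = (K_B − K_A)/(3.292 − 2.803) = 6.25933/0.489 = 12.8 km.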